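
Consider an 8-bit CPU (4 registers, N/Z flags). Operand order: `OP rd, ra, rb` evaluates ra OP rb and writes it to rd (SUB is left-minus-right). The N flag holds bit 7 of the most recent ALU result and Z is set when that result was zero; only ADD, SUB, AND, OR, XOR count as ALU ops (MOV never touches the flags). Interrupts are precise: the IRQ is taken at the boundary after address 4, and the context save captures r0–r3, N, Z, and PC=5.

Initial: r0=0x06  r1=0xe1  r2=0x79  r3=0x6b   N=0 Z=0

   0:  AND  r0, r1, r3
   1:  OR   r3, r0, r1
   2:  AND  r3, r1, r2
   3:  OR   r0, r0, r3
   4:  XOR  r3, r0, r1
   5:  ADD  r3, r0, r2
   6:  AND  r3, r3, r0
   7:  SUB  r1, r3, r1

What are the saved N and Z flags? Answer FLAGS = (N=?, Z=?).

after  0: r0=0x61 r1=0xe1 r2=0x79 r3=0x6b  N=0 Z=0
after  1: r0=0x61 r1=0xe1 r2=0x79 r3=0xe1  N=1 Z=0
after  2: r0=0x61 r1=0xe1 r2=0x79 r3=0x61  N=0 Z=0
after  3: r0=0x61 r1=0xe1 r2=0x79 r3=0x61  N=0 Z=0
after  4: r0=0x61 r1=0xe1 r2=0x79 r3=0x80  N=1 Z=0
-- IRQ taken; context saved, return-PC = 5 --

FLAGS = (N=1, Z=0)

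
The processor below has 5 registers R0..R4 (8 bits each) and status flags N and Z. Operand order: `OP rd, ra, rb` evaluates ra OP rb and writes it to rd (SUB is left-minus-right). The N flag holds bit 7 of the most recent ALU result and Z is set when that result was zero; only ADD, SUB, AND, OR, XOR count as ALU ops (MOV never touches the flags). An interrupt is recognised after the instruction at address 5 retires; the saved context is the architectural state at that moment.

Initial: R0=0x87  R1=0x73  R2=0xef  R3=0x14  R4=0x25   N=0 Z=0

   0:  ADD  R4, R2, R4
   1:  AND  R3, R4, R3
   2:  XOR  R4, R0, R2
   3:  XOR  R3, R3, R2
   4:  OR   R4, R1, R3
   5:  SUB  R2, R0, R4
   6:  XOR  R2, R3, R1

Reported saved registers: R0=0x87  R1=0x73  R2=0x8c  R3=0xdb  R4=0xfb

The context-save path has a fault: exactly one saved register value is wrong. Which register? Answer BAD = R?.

after  0: R0=0x87 R1=0x73 R2=0xef R3=0x14 R4=0x14  N=0 Z=0
after  1: R0=0x87 R1=0x73 R2=0xef R3=0x14 R4=0x14  N=0 Z=0
after  2: R0=0x87 R1=0x73 R2=0xef R3=0x14 R4=0x68  N=0 Z=0
after  3: R0=0x87 R1=0x73 R2=0xef R3=0xfb R4=0x68  N=1 Z=0
after  4: R0=0x87 R1=0x73 R2=0xef R3=0xfb R4=0xfb  N=1 Z=0
after  5: R0=0x87 R1=0x73 R2=0x8c R3=0xfb R4=0xfb  N=1 Z=0
-- IRQ taken; context saved, return-PC = 6 --
mismatch: R3: reported 0xdb vs actual 0xfb

BAD = R3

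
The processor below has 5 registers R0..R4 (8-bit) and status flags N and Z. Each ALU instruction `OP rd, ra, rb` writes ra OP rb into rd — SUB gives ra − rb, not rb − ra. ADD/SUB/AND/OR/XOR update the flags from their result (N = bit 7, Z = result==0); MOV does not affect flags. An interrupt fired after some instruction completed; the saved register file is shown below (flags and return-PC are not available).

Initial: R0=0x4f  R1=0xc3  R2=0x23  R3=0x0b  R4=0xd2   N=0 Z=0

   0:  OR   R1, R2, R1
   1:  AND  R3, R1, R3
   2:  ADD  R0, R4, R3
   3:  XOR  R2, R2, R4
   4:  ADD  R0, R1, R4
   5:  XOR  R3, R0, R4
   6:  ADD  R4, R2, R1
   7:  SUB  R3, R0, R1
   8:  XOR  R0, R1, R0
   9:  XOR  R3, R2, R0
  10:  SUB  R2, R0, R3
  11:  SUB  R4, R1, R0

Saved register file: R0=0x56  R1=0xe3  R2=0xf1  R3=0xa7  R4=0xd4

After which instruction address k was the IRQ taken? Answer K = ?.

after  0: R0=0x4f R1=0xe3 R2=0x23 R3=0x0b R4=0xd2  N=1 Z=0
after  1: R0=0x4f R1=0xe3 R2=0x23 R3=0x03 R4=0xd2  N=0 Z=0
after  2: R0=0xd5 R1=0xe3 R2=0x23 R3=0x03 R4=0xd2  N=1 Z=0
after  3: R0=0xd5 R1=0xe3 R2=0xf1 R3=0x03 R4=0xd2  N=1 Z=0
after  4: R0=0xb5 R1=0xe3 R2=0xf1 R3=0x03 R4=0xd2  N=1 Z=0
after  5: R0=0xb5 R1=0xe3 R2=0xf1 R3=0x67 R4=0xd2  N=0 Z=0
after  6: R0=0xb5 R1=0xe3 R2=0xf1 R3=0x67 R4=0xd4  N=1 Z=0
after  7: R0=0xb5 R1=0xe3 R2=0xf1 R3=0xd2 R4=0xd4  N=1 Z=0
after  8: R0=0x56 R1=0xe3 R2=0xf1 R3=0xd2 R4=0xd4  N=0 Z=0
after  9: R0=0x56 R1=0xe3 R2=0xf1 R3=0xa7 R4=0xd4  N=1 Z=0
-- IRQ taken; context saved, return-PC = 10 --

K = 9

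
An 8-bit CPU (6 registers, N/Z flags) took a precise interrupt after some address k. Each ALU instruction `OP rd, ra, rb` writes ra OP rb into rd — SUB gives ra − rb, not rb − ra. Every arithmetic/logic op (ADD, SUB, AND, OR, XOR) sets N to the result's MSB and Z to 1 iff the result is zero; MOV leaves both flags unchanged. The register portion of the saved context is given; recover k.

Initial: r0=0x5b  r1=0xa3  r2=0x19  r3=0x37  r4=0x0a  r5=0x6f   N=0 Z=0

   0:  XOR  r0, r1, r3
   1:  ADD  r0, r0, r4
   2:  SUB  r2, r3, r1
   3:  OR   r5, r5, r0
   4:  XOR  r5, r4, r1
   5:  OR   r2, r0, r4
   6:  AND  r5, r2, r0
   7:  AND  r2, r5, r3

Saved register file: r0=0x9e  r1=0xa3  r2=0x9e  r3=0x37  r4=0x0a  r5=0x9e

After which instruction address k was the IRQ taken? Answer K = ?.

after  0: r0=0x94 r1=0xa3 r2=0x19 r3=0x37 r4=0x0a r5=0x6f  N=1 Z=0
after  1: r0=0x9e r1=0xa3 r2=0x19 r3=0x37 r4=0x0a r5=0x6f  N=1 Z=0
after  2: r0=0x9e r1=0xa3 r2=0x94 r3=0x37 r4=0x0a r5=0x6f  N=1 Z=0
after  3: r0=0x9e r1=0xa3 r2=0x94 r3=0x37 r4=0x0a r5=0xff  N=1 Z=0
after  4: r0=0x9e r1=0xa3 r2=0x94 r3=0x37 r4=0x0a r5=0xa9  N=1 Z=0
after  5: r0=0x9e r1=0xa3 r2=0x9e r3=0x37 r4=0x0a r5=0xa9  N=1 Z=0
after  6: r0=0x9e r1=0xa3 r2=0x9e r3=0x37 r4=0x0a r5=0x9e  N=1 Z=0
-- IRQ taken; context saved, return-PC = 7 --

K = 6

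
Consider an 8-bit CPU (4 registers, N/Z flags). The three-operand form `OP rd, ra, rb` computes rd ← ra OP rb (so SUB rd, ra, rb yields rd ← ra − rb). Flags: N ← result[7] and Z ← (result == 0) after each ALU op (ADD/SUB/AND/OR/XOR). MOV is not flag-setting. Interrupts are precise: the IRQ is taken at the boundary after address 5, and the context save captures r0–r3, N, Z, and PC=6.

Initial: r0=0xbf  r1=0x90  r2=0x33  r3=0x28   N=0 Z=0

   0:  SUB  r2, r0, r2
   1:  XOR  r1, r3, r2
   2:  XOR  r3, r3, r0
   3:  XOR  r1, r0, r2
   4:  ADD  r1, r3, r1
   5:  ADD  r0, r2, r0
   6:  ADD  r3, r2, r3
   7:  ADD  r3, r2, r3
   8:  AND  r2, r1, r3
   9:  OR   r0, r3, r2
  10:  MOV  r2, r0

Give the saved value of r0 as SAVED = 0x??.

after  0: r0=0xbf r1=0x90 r2=0x8c r3=0x28  N=1 Z=0
after  1: r0=0xbf r1=0xa4 r2=0x8c r3=0x28  N=1 Z=0
after  2: r0=0xbf r1=0xa4 r2=0x8c r3=0x97  N=1 Z=0
after  3: r0=0xbf r1=0x33 r2=0x8c r3=0x97  N=0 Z=0
after  4: r0=0xbf r1=0xca r2=0x8c r3=0x97  N=1 Z=0
after  5: r0=0x4b r1=0xca r2=0x8c r3=0x97  N=0 Z=0
-- IRQ taken; context saved, return-PC = 6 --

SAVED = 0x4b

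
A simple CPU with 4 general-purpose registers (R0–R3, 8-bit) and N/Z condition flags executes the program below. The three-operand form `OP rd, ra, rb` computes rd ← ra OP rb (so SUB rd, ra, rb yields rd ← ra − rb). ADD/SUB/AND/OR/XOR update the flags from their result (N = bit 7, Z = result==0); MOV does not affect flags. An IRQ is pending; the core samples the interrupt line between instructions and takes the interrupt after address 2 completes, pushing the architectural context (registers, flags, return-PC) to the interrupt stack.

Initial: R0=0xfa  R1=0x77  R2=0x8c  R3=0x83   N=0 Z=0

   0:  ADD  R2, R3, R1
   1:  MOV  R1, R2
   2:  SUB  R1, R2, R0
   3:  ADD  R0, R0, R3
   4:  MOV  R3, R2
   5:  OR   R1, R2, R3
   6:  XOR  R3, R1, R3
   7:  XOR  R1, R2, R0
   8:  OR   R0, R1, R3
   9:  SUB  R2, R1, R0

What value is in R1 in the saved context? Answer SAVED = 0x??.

after  0: R0=0xfa R1=0x77 R2=0xfa R3=0x83  N=1 Z=0
after  1: R0=0xfa R1=0xfa R2=0xfa R3=0x83  N=1 Z=0
after  2: R0=0xfa R1=0x00 R2=0xfa R3=0x83  N=0 Z=1
-- IRQ taken; context saved, return-PC = 3 --

SAVED = 0x00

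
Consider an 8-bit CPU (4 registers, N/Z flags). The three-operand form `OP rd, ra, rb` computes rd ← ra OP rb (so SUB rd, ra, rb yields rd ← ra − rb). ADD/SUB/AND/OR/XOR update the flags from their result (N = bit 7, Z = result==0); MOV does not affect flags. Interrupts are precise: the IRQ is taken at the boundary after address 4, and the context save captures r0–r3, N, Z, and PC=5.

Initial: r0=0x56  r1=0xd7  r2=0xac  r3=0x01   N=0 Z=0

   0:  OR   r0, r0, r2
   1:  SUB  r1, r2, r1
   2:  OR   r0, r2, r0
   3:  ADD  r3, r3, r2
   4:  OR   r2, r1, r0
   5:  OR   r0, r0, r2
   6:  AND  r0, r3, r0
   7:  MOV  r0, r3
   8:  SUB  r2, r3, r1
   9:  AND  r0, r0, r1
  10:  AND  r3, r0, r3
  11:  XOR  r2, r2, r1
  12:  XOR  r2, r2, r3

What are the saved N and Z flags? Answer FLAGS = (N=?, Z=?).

after  0: r0=0xfe r1=0xd7 r2=0xac r3=0x01  N=1 Z=0
after  1: r0=0xfe r1=0xd5 r2=0xac r3=0x01  N=1 Z=0
after  2: r0=0xfe r1=0xd5 r2=0xac r3=0x01  N=1 Z=0
after  3: r0=0xfe r1=0xd5 r2=0xac r3=0xad  N=1 Z=0
after  4: r0=0xfe r1=0xd5 r2=0xff r3=0xad  N=1 Z=0
-- IRQ taken; context saved, return-PC = 5 --

FLAGS = (N=1, Z=0)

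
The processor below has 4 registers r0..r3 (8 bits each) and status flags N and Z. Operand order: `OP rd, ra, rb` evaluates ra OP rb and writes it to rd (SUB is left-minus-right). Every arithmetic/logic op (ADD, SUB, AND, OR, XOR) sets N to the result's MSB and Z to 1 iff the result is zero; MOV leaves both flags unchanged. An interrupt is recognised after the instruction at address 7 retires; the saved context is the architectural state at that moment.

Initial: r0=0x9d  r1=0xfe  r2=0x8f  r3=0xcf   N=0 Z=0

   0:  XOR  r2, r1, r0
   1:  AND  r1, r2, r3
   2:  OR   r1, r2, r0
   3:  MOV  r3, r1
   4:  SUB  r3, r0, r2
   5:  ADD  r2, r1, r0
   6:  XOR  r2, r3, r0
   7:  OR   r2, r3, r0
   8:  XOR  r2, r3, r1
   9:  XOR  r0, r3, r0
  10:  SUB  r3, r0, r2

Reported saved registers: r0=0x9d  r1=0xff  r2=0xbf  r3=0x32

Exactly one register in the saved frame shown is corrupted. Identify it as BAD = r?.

after  0: r0=0x9d r1=0xfe r2=0x63 r3=0xcf  N=0 Z=0
after  1: r0=0x9d r1=0x43 r2=0x63 r3=0xcf  N=0 Z=0
after  2: r0=0x9d r1=0xff r2=0x63 r3=0xcf  N=1 Z=0
after  3: r0=0x9d r1=0xff r2=0x63 r3=0xff  N=1 Z=0
after  4: r0=0x9d r1=0xff r2=0x63 r3=0x3a  N=0 Z=0
after  5: r0=0x9d r1=0xff r2=0x9c r3=0x3a  N=1 Z=0
after  6: r0=0x9d r1=0xff r2=0xa7 r3=0x3a  N=1 Z=0
after  7: r0=0x9d r1=0xff r2=0xbf r3=0x3a  N=1 Z=0
-- IRQ taken; context saved, return-PC = 8 --
mismatch: r3: reported 0x32 vs actual 0x3a

BAD = r3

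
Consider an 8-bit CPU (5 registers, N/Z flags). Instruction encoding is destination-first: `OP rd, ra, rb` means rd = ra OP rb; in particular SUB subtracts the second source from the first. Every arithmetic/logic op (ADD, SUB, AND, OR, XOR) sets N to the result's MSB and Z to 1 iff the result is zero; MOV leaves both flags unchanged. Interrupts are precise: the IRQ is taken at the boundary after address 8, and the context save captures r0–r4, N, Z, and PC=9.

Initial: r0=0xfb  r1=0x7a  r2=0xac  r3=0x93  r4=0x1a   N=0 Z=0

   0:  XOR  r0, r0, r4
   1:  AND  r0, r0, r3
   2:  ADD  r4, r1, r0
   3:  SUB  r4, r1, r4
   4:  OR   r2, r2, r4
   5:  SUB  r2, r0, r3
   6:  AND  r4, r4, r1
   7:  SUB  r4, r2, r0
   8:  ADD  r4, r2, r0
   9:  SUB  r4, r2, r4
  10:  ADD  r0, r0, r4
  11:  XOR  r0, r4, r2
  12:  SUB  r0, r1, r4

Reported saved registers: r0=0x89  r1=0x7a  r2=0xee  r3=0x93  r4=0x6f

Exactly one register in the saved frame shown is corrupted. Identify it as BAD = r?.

BAD = r0

after  0: r0=0xe1 r1=0x7a r2=0xac r3=0x93 r4=0x1a  N=1 Z=0
after  1: r0=0x81 r1=0x7a r2=0xac r3=0x93 r4=0x1a  N=1 Z=0
after  2: r0=0x81 r1=0x7a r2=0xac r3=0x93 r4=0xfb  N=1 Z=0
after  3: r0=0x81 r1=0x7a r2=0xac r3=0x93 r4=0x7f  N=0 Z=0
after  4: r0=0x81 r1=0x7a r2=0xff r3=0x93 r4=0x7f  N=1 Z=0
after  5: r0=0x81 r1=0x7a r2=0xee r3=0x93 r4=0x7f  N=1 Z=0
after  6: r0=0x81 r1=0x7a r2=0xee r3=0x93 r4=0x7a  N=0 Z=0
after  7: r0=0x81 r1=0x7a r2=0xee r3=0x93 r4=0x6d  N=0 Z=0
after  8: r0=0x81 r1=0x7a r2=0xee r3=0x93 r4=0x6f  N=0 Z=0
-- IRQ taken; context saved, return-PC = 9 --
mismatch: r0: reported 0x89 vs actual 0x81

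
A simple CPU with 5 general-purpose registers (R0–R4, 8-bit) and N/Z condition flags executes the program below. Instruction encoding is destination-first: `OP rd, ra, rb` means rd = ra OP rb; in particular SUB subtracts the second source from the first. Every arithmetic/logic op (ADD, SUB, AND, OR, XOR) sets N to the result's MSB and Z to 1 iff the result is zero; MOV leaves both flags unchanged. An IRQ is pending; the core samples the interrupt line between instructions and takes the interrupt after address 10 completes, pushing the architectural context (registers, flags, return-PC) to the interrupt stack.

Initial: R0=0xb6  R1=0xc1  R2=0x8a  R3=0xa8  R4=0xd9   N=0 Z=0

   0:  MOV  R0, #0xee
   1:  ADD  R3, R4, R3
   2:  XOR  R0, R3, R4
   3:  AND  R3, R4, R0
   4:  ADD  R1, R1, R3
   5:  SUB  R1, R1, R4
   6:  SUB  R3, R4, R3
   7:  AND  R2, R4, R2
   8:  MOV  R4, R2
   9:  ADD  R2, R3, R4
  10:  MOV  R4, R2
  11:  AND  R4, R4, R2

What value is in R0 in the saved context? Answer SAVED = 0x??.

SAVED = 0x58

after  0: R0=0xee R1=0xc1 R2=0x8a R3=0xa8 R4=0xd9  N=0 Z=0
after  1: R0=0xee R1=0xc1 R2=0x8a R3=0x81 R4=0xd9  N=1 Z=0
after  2: R0=0x58 R1=0xc1 R2=0x8a R3=0x81 R4=0xd9  N=0 Z=0
after  3: R0=0x58 R1=0xc1 R2=0x8a R3=0x58 R4=0xd9  N=0 Z=0
after  4: R0=0x58 R1=0x19 R2=0x8a R3=0x58 R4=0xd9  N=0 Z=0
after  5: R0=0x58 R1=0x40 R2=0x8a R3=0x58 R4=0xd9  N=0 Z=0
after  6: R0=0x58 R1=0x40 R2=0x8a R3=0x81 R4=0xd9  N=1 Z=0
after  7: R0=0x58 R1=0x40 R2=0x88 R3=0x81 R4=0xd9  N=1 Z=0
after  8: R0=0x58 R1=0x40 R2=0x88 R3=0x81 R4=0x88  N=1 Z=0
after  9: R0=0x58 R1=0x40 R2=0x09 R3=0x81 R4=0x88  N=0 Z=0
after 10: R0=0x58 R1=0x40 R2=0x09 R3=0x81 R4=0x09  N=0 Z=0
-- IRQ taken; context saved, return-PC = 11 --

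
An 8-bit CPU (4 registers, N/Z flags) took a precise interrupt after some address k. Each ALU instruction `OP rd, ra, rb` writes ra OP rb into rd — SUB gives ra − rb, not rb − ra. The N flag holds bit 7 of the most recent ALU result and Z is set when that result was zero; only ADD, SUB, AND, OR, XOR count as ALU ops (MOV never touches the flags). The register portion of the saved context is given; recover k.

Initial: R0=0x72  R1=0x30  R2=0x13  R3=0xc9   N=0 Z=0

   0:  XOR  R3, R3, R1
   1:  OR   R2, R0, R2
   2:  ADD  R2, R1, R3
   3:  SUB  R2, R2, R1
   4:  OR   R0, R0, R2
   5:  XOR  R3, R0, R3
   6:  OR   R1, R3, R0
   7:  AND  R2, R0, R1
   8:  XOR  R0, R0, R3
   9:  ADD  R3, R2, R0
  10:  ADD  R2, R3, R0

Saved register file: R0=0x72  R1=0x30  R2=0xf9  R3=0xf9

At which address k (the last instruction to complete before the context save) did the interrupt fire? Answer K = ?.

after  0: R0=0x72 R1=0x30 R2=0x13 R3=0xf9  N=1 Z=0
after  1: R0=0x72 R1=0x30 R2=0x73 R3=0xf9  N=0 Z=0
after  2: R0=0x72 R1=0x30 R2=0x29 R3=0xf9  N=0 Z=0
after  3: R0=0x72 R1=0x30 R2=0xf9 R3=0xf9  N=1 Z=0
-- IRQ taken; context saved, return-PC = 4 --

K = 3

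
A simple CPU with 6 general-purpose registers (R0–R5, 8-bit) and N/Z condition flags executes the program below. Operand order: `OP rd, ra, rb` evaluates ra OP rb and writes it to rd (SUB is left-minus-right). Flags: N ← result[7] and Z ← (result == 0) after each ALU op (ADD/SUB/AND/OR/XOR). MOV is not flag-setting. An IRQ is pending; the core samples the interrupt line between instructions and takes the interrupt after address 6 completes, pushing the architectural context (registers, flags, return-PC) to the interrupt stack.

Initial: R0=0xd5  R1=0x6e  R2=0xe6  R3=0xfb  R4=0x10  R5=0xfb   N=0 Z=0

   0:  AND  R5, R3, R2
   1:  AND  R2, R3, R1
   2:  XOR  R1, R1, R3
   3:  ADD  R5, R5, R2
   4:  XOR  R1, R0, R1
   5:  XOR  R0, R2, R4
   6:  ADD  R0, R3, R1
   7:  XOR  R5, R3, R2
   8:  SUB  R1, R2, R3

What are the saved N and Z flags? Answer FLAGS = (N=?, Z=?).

FLAGS = (N=0, Z=0)

after  0: R0=0xd5 R1=0x6e R2=0xe6 R3=0xfb R4=0x10 R5=0xe2  N=1 Z=0
after  1: R0=0xd5 R1=0x6e R2=0x6a R3=0xfb R4=0x10 R5=0xe2  N=0 Z=0
after  2: R0=0xd5 R1=0x95 R2=0x6a R3=0xfb R4=0x10 R5=0xe2  N=1 Z=0
after  3: R0=0xd5 R1=0x95 R2=0x6a R3=0xfb R4=0x10 R5=0x4c  N=0 Z=0
after  4: R0=0xd5 R1=0x40 R2=0x6a R3=0xfb R4=0x10 R5=0x4c  N=0 Z=0
after  5: R0=0x7a R1=0x40 R2=0x6a R3=0xfb R4=0x10 R5=0x4c  N=0 Z=0
after  6: R0=0x3b R1=0x40 R2=0x6a R3=0xfb R4=0x10 R5=0x4c  N=0 Z=0
-- IRQ taken; context saved, return-PC = 7 --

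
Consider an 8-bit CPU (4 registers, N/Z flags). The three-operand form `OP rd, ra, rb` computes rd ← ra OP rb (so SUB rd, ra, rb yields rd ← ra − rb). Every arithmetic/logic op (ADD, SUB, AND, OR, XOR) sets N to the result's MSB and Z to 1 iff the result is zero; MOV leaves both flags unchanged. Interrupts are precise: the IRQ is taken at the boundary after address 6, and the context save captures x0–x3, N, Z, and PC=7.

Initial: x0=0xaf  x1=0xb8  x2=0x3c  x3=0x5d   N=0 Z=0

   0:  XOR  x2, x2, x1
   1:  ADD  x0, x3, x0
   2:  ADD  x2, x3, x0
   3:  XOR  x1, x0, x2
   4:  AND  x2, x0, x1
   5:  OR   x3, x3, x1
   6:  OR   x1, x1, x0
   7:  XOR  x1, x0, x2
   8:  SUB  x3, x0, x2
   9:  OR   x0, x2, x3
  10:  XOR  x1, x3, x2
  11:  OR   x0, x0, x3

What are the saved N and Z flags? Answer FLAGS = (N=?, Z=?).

after  0: x0=0xaf x1=0xb8 x2=0x84 x3=0x5d  N=1 Z=0
after  1: x0=0x0c x1=0xb8 x2=0x84 x3=0x5d  N=0 Z=0
after  2: x0=0x0c x1=0xb8 x2=0x69 x3=0x5d  N=0 Z=0
after  3: x0=0x0c x1=0x65 x2=0x69 x3=0x5d  N=0 Z=0
after  4: x0=0x0c x1=0x65 x2=0x04 x3=0x5d  N=0 Z=0
after  5: x0=0x0c x1=0x65 x2=0x04 x3=0x7d  N=0 Z=0
after  6: x0=0x0c x1=0x6d x2=0x04 x3=0x7d  N=0 Z=0
-- IRQ taken; context saved, return-PC = 7 --

FLAGS = (N=0, Z=0)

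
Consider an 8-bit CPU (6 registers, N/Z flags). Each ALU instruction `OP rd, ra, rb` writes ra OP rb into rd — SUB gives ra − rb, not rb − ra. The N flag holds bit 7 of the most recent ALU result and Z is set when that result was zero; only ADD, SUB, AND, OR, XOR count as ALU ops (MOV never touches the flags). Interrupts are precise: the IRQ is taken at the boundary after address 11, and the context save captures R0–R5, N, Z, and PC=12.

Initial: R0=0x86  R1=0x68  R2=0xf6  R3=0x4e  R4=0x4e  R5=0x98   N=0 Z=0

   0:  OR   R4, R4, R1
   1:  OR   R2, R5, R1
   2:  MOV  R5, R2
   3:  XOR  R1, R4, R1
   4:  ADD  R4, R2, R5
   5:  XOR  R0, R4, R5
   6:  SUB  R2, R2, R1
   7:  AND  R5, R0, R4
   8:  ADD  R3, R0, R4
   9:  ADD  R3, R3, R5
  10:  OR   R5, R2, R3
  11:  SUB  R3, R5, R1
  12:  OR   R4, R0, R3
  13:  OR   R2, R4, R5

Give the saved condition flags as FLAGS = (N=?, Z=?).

after  0: R0=0x86 R1=0x68 R2=0xf6 R3=0x4e R4=0x6e R5=0x98  N=0 Z=0
after  1: R0=0x86 R1=0x68 R2=0xf8 R3=0x4e R4=0x6e R5=0x98  N=1 Z=0
after  2: R0=0x86 R1=0x68 R2=0xf8 R3=0x4e R4=0x6e R5=0xf8  N=1 Z=0
after  3: R0=0x86 R1=0x06 R2=0xf8 R3=0x4e R4=0x6e R5=0xf8  N=0 Z=0
after  4: R0=0x86 R1=0x06 R2=0xf8 R3=0x4e R4=0xf0 R5=0xf8  N=1 Z=0
after  5: R0=0x08 R1=0x06 R2=0xf8 R3=0x4e R4=0xf0 R5=0xf8  N=0 Z=0
after  6: R0=0x08 R1=0x06 R2=0xf2 R3=0x4e R4=0xf0 R5=0xf8  N=1 Z=0
after  7: R0=0x08 R1=0x06 R2=0xf2 R3=0x4e R4=0xf0 R5=0x00  N=0 Z=1
after  8: R0=0x08 R1=0x06 R2=0xf2 R3=0xf8 R4=0xf0 R5=0x00  N=1 Z=0
after  9: R0=0x08 R1=0x06 R2=0xf2 R3=0xf8 R4=0xf0 R5=0x00  N=1 Z=0
after 10: R0=0x08 R1=0x06 R2=0xf2 R3=0xf8 R4=0xf0 R5=0xfa  N=1 Z=0
after 11: R0=0x08 R1=0x06 R2=0xf2 R3=0xf4 R4=0xf0 R5=0xfa  N=1 Z=0
-- IRQ taken; context saved, return-PC = 12 --

FLAGS = (N=1, Z=0)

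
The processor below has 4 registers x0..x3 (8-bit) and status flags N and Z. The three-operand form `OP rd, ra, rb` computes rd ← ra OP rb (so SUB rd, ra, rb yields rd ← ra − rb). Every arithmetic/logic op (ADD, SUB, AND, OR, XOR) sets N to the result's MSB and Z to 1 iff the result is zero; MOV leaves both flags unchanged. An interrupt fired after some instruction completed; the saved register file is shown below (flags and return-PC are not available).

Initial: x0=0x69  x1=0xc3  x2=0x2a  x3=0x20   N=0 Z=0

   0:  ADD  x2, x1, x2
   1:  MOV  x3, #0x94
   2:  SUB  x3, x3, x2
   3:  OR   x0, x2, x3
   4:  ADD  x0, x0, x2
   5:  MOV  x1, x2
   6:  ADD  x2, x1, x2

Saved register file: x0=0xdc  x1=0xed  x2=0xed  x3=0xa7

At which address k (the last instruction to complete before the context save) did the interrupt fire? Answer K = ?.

after  0: x0=0x69 x1=0xc3 x2=0xed x3=0x20  N=1 Z=0
after  1: x0=0x69 x1=0xc3 x2=0xed x3=0x94  N=1 Z=0
after  2: x0=0x69 x1=0xc3 x2=0xed x3=0xa7  N=1 Z=0
after  3: x0=0xef x1=0xc3 x2=0xed x3=0xa7  N=1 Z=0
after  4: x0=0xdc x1=0xc3 x2=0xed x3=0xa7  N=1 Z=0
after  5: x0=0xdc x1=0xed x2=0xed x3=0xa7  N=1 Z=0
-- IRQ taken; context saved, return-PC = 6 --

K = 5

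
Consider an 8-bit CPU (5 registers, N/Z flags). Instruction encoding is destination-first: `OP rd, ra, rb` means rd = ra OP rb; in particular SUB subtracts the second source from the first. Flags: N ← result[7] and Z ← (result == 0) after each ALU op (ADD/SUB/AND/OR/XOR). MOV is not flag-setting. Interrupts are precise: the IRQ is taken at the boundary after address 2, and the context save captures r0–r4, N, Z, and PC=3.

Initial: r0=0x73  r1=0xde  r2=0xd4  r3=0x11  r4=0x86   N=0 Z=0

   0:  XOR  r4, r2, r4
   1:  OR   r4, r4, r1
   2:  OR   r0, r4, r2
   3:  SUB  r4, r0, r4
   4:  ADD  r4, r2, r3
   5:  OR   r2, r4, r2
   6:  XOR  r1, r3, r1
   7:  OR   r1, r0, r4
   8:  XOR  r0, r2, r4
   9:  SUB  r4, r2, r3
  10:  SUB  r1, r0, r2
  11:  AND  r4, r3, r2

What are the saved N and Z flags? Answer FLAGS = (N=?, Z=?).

FLAGS = (N=1, Z=0)

after  0: r0=0x73 r1=0xde r2=0xd4 r3=0x11 r4=0x52  N=0 Z=0
after  1: r0=0x73 r1=0xde r2=0xd4 r3=0x11 r4=0xde  N=1 Z=0
after  2: r0=0xde r1=0xde r2=0xd4 r3=0x11 r4=0xde  N=1 Z=0
-- IRQ taken; context saved, return-PC = 3 --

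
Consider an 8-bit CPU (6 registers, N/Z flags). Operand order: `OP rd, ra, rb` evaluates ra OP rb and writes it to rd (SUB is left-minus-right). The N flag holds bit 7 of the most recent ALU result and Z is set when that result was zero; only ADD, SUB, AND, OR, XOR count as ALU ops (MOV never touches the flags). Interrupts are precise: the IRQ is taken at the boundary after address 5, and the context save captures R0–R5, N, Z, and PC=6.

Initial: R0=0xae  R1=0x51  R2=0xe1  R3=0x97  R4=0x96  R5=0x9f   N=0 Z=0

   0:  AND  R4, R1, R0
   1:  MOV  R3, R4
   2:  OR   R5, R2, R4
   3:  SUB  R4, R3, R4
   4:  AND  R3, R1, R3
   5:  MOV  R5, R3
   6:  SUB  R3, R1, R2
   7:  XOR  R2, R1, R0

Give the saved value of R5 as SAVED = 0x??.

after  0: R0=0xae R1=0x51 R2=0xe1 R3=0x97 R4=0x00 R5=0x9f  N=0 Z=1
after  1: R0=0xae R1=0x51 R2=0xe1 R3=0x00 R4=0x00 R5=0x9f  N=0 Z=1
after  2: R0=0xae R1=0x51 R2=0xe1 R3=0x00 R4=0x00 R5=0xe1  N=1 Z=0
after  3: R0=0xae R1=0x51 R2=0xe1 R3=0x00 R4=0x00 R5=0xe1  N=0 Z=1
after  4: R0=0xae R1=0x51 R2=0xe1 R3=0x00 R4=0x00 R5=0xe1  N=0 Z=1
after  5: R0=0xae R1=0x51 R2=0xe1 R3=0x00 R4=0x00 R5=0x00  N=0 Z=1
-- IRQ taken; context saved, return-PC = 6 --

SAVED = 0x00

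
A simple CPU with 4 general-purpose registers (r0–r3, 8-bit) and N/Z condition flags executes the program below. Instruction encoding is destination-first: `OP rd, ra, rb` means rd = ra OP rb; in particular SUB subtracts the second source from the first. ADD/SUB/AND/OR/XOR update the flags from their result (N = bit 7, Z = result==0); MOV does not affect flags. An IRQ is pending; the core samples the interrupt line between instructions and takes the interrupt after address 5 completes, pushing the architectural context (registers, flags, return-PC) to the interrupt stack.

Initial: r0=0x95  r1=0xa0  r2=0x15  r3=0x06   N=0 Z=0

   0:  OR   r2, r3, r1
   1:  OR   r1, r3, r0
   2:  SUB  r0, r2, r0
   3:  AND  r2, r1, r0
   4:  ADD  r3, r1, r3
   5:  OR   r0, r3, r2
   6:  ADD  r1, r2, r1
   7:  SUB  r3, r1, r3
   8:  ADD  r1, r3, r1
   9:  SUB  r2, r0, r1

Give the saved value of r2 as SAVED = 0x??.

SAVED = 0x11

after  0: r0=0x95 r1=0xa0 r2=0xa6 r3=0x06  N=1 Z=0
after  1: r0=0x95 r1=0x97 r2=0xa6 r3=0x06  N=1 Z=0
after  2: r0=0x11 r1=0x97 r2=0xa6 r3=0x06  N=0 Z=0
after  3: r0=0x11 r1=0x97 r2=0x11 r3=0x06  N=0 Z=0
after  4: r0=0x11 r1=0x97 r2=0x11 r3=0x9d  N=1 Z=0
after  5: r0=0x9d r1=0x97 r2=0x11 r3=0x9d  N=1 Z=0
-- IRQ taken; context saved, return-PC = 6 --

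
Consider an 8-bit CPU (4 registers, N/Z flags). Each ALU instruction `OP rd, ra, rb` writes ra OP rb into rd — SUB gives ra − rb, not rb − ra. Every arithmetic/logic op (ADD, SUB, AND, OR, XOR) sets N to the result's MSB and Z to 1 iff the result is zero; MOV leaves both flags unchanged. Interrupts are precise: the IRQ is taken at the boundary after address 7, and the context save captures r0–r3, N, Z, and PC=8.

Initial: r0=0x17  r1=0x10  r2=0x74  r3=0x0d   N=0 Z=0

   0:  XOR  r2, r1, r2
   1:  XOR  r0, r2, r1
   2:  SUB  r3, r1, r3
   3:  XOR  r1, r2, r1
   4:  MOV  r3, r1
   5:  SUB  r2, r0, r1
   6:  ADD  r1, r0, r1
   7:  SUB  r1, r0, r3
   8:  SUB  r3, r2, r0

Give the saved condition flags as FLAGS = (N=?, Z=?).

FLAGS = (N=0, Z=1)

after  0: r0=0x17 r1=0x10 r2=0x64 r3=0x0d  N=0 Z=0
after  1: r0=0x74 r1=0x10 r2=0x64 r3=0x0d  N=0 Z=0
after  2: r0=0x74 r1=0x10 r2=0x64 r3=0x03  N=0 Z=0
after  3: r0=0x74 r1=0x74 r2=0x64 r3=0x03  N=0 Z=0
after  4: r0=0x74 r1=0x74 r2=0x64 r3=0x74  N=0 Z=0
after  5: r0=0x74 r1=0x74 r2=0x00 r3=0x74  N=0 Z=1
after  6: r0=0x74 r1=0xe8 r2=0x00 r3=0x74  N=1 Z=0
after  7: r0=0x74 r1=0x00 r2=0x00 r3=0x74  N=0 Z=1
-- IRQ taken; context saved, return-PC = 8 --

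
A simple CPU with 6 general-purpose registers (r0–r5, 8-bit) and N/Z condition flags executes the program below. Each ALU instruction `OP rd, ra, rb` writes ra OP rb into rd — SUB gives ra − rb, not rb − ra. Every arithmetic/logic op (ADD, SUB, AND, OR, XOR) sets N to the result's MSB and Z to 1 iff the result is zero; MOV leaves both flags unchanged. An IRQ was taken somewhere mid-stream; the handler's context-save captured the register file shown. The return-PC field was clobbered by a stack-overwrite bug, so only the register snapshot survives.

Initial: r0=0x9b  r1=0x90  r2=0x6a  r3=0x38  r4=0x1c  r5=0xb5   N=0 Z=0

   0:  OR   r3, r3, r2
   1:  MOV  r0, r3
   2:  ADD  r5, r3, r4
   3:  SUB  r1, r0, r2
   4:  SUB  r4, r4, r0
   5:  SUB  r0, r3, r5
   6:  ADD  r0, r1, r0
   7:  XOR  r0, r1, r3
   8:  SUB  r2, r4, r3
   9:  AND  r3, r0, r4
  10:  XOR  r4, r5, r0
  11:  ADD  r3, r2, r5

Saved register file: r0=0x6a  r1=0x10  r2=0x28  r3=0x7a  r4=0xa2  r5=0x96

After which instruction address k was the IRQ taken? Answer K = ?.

after  0: r0=0x9b r1=0x90 r2=0x6a r3=0x7a r4=0x1c r5=0xb5  N=0 Z=0
after  1: r0=0x7a r1=0x90 r2=0x6a r3=0x7a r4=0x1c r5=0xb5  N=0 Z=0
after  2: r0=0x7a r1=0x90 r2=0x6a r3=0x7a r4=0x1c r5=0x96  N=1 Z=0
after  3: r0=0x7a r1=0x10 r2=0x6a r3=0x7a r4=0x1c r5=0x96  N=0 Z=0
after  4: r0=0x7a r1=0x10 r2=0x6a r3=0x7a r4=0xa2 r5=0x96  N=1 Z=0
after  5: r0=0xe4 r1=0x10 r2=0x6a r3=0x7a r4=0xa2 r5=0x96  N=1 Z=0
after  6: r0=0xf4 r1=0x10 r2=0x6a r3=0x7a r4=0xa2 r5=0x96  N=1 Z=0
after  7: r0=0x6a r1=0x10 r2=0x6a r3=0x7a r4=0xa2 r5=0x96  N=0 Z=0
after  8: r0=0x6a r1=0x10 r2=0x28 r3=0x7a r4=0xa2 r5=0x96  N=0 Z=0
-- IRQ taken; context saved, return-PC = 9 --

K = 8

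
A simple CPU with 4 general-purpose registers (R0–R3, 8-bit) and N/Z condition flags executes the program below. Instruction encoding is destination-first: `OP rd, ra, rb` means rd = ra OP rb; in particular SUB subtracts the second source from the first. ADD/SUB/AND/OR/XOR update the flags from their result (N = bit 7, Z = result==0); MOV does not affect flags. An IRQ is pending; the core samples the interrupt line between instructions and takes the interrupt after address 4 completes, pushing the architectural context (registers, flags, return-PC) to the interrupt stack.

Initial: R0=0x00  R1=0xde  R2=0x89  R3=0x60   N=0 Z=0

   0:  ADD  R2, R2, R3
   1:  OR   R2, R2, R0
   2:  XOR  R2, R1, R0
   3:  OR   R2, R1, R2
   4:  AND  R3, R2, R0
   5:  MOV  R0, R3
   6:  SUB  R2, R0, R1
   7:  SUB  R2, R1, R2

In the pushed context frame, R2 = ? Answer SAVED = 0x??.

SAVED = 0xde

after  0: R0=0x00 R1=0xde R2=0xe9 R3=0x60  N=1 Z=0
after  1: R0=0x00 R1=0xde R2=0xe9 R3=0x60  N=1 Z=0
after  2: R0=0x00 R1=0xde R2=0xde R3=0x60  N=1 Z=0
after  3: R0=0x00 R1=0xde R2=0xde R3=0x60  N=1 Z=0
after  4: R0=0x00 R1=0xde R2=0xde R3=0x00  N=0 Z=1
-- IRQ taken; context saved, return-PC = 5 --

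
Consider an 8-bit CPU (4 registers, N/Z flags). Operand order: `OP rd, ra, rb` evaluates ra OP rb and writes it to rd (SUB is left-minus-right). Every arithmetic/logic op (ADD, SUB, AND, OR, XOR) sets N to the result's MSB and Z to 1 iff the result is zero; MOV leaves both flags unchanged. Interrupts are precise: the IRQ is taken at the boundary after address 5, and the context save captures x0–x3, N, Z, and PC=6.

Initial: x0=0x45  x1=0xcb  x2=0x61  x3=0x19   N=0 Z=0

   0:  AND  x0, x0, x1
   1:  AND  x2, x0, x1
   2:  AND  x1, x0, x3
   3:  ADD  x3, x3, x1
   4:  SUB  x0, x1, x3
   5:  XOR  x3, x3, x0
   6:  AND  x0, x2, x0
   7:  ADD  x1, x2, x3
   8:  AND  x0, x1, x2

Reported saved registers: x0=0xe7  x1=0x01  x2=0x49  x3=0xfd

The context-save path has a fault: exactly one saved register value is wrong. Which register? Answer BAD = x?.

BAD = x2

after  0: x0=0x41 x1=0xcb x2=0x61 x3=0x19  N=0 Z=0
after  1: x0=0x41 x1=0xcb x2=0x41 x3=0x19  N=0 Z=0
after  2: x0=0x41 x1=0x01 x2=0x41 x3=0x19  N=0 Z=0
after  3: x0=0x41 x1=0x01 x2=0x41 x3=0x1a  N=0 Z=0
after  4: x0=0xe7 x1=0x01 x2=0x41 x3=0x1a  N=1 Z=0
after  5: x0=0xe7 x1=0x01 x2=0x41 x3=0xfd  N=1 Z=0
-- IRQ taken; context saved, return-PC = 6 --
mismatch: x2: reported 0x49 vs actual 0x41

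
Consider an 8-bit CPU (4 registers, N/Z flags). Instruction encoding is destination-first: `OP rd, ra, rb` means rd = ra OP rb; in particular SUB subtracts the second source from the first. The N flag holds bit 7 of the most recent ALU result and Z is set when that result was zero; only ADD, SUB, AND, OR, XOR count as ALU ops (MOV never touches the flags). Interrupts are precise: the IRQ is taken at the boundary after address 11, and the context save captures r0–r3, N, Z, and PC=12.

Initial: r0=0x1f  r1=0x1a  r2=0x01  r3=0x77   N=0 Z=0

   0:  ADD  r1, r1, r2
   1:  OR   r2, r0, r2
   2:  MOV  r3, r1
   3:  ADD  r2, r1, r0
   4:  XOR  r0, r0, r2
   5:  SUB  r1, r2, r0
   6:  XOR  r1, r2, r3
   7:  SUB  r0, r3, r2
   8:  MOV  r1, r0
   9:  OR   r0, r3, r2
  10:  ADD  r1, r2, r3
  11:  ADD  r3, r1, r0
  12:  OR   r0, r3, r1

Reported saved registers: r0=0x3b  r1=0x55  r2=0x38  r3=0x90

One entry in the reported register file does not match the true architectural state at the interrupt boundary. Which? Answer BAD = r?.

BAD = r2

after  0: r0=0x1f r1=0x1b r2=0x01 r3=0x77  N=0 Z=0
after  1: r0=0x1f r1=0x1b r2=0x1f r3=0x77  N=0 Z=0
after  2: r0=0x1f r1=0x1b r2=0x1f r3=0x1b  N=0 Z=0
after  3: r0=0x1f r1=0x1b r2=0x3a r3=0x1b  N=0 Z=0
after  4: r0=0x25 r1=0x1b r2=0x3a r3=0x1b  N=0 Z=0
after  5: r0=0x25 r1=0x15 r2=0x3a r3=0x1b  N=0 Z=0
after  6: r0=0x25 r1=0x21 r2=0x3a r3=0x1b  N=0 Z=0
after  7: r0=0xe1 r1=0x21 r2=0x3a r3=0x1b  N=1 Z=0
after  8: r0=0xe1 r1=0xe1 r2=0x3a r3=0x1b  N=1 Z=0
after  9: r0=0x3b r1=0xe1 r2=0x3a r3=0x1b  N=0 Z=0
after 10: r0=0x3b r1=0x55 r2=0x3a r3=0x1b  N=0 Z=0
after 11: r0=0x3b r1=0x55 r2=0x3a r3=0x90  N=1 Z=0
-- IRQ taken; context saved, return-PC = 12 --
mismatch: r2: reported 0x38 vs actual 0x3a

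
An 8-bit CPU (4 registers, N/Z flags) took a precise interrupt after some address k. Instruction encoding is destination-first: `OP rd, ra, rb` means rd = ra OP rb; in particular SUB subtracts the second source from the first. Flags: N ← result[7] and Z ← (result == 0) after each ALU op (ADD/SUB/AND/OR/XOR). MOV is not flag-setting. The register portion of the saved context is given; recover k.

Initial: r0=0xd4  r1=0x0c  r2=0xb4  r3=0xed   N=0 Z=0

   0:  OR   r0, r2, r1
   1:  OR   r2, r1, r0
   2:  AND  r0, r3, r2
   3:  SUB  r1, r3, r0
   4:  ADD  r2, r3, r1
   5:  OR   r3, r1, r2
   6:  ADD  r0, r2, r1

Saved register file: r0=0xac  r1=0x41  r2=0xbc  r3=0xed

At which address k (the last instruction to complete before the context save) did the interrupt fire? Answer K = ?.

after  0: r0=0xbc r1=0x0c r2=0xb4 r3=0xed  N=1 Z=0
after  1: r0=0xbc r1=0x0c r2=0xbc r3=0xed  N=1 Z=0
after  2: r0=0xac r1=0x0c r2=0xbc r3=0xed  N=1 Z=0
after  3: r0=0xac r1=0x41 r2=0xbc r3=0xed  N=0 Z=0
-- IRQ taken; context saved, return-PC = 4 --

K = 3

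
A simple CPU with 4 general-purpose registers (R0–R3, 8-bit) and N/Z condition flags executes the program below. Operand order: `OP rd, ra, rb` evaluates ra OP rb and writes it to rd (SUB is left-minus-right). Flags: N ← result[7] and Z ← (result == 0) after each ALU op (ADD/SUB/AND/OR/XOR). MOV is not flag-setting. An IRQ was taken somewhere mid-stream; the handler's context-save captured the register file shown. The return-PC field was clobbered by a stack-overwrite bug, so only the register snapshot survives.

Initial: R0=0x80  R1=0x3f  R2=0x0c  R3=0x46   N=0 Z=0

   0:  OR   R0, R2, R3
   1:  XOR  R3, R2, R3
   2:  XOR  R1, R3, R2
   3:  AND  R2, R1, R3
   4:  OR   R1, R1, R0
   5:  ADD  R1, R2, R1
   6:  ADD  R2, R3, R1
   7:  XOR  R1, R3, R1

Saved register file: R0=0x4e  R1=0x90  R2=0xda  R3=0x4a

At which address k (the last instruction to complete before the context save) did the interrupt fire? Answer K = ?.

after  0: R0=0x4e R1=0x3f R2=0x0c R3=0x46  N=0 Z=0
after  1: R0=0x4e R1=0x3f R2=0x0c R3=0x4a  N=0 Z=0
after  2: R0=0x4e R1=0x46 R2=0x0c R3=0x4a  N=0 Z=0
after  3: R0=0x4e R1=0x46 R2=0x42 R3=0x4a  N=0 Z=0
after  4: R0=0x4e R1=0x4e R2=0x42 R3=0x4a  N=0 Z=0
after  5: R0=0x4e R1=0x90 R2=0x42 R3=0x4a  N=1 Z=0
after  6: R0=0x4e R1=0x90 R2=0xda R3=0x4a  N=1 Z=0
-- IRQ taken; context saved, return-PC = 7 --

K = 6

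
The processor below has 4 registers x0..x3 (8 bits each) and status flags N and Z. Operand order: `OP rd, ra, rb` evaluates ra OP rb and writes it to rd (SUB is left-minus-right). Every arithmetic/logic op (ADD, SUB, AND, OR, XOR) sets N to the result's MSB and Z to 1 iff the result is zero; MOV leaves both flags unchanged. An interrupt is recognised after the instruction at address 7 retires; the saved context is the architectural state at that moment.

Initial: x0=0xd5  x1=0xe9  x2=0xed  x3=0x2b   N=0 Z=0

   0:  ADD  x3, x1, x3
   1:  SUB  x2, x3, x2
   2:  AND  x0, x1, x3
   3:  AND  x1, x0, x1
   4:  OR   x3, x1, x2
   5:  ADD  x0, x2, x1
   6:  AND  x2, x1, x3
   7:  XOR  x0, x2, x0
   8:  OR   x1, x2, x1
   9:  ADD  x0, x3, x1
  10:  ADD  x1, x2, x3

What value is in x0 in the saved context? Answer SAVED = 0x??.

SAVED = 0x27

after  0: x0=0xd5 x1=0xe9 x2=0xed x3=0x14  N=0 Z=0
after  1: x0=0xd5 x1=0xe9 x2=0x27 x3=0x14  N=0 Z=0
after  2: x0=0x00 x1=0xe9 x2=0x27 x3=0x14  N=0 Z=1
after  3: x0=0x00 x1=0x00 x2=0x27 x3=0x14  N=0 Z=1
after  4: x0=0x00 x1=0x00 x2=0x27 x3=0x27  N=0 Z=0
after  5: x0=0x27 x1=0x00 x2=0x27 x3=0x27  N=0 Z=0
after  6: x0=0x27 x1=0x00 x2=0x00 x3=0x27  N=0 Z=1
after  7: x0=0x27 x1=0x00 x2=0x00 x3=0x27  N=0 Z=0
-- IRQ taken; context saved, return-PC = 8 --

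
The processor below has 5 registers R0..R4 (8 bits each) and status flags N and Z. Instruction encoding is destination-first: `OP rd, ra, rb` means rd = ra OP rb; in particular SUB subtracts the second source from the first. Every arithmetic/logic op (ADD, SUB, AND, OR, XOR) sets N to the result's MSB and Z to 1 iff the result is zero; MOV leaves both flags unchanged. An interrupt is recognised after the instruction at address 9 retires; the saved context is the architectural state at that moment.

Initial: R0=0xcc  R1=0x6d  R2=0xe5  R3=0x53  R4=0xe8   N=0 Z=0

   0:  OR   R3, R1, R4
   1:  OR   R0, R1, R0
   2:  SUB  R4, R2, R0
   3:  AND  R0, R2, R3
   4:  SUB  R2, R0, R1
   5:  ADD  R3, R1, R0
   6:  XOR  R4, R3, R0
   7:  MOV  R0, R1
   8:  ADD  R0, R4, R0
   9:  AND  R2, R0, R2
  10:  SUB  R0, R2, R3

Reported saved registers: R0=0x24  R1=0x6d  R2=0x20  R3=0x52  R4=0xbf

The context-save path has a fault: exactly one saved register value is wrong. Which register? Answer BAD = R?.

after  0: R0=0xcc R1=0x6d R2=0xe5 R3=0xed R4=0xe8  N=1 Z=0
after  1: R0=0xed R1=0x6d R2=0xe5 R3=0xed R4=0xe8  N=1 Z=0
after  2: R0=0xed R1=0x6d R2=0xe5 R3=0xed R4=0xf8  N=1 Z=0
after  3: R0=0xe5 R1=0x6d R2=0xe5 R3=0xed R4=0xf8  N=1 Z=0
after  4: R0=0xe5 R1=0x6d R2=0x78 R3=0xed R4=0xf8  N=0 Z=0
after  5: R0=0xe5 R1=0x6d R2=0x78 R3=0x52 R4=0xf8  N=0 Z=0
after  6: R0=0xe5 R1=0x6d R2=0x78 R3=0x52 R4=0xb7  N=1 Z=0
after  7: R0=0x6d R1=0x6d R2=0x78 R3=0x52 R4=0xb7  N=1 Z=0
after  8: R0=0x24 R1=0x6d R2=0x78 R3=0x52 R4=0xb7  N=0 Z=0
after  9: R0=0x24 R1=0x6d R2=0x20 R3=0x52 R4=0xb7  N=0 Z=0
-- IRQ taken; context saved, return-PC = 10 --
mismatch: R4: reported 0xbf vs actual 0xb7

BAD = R4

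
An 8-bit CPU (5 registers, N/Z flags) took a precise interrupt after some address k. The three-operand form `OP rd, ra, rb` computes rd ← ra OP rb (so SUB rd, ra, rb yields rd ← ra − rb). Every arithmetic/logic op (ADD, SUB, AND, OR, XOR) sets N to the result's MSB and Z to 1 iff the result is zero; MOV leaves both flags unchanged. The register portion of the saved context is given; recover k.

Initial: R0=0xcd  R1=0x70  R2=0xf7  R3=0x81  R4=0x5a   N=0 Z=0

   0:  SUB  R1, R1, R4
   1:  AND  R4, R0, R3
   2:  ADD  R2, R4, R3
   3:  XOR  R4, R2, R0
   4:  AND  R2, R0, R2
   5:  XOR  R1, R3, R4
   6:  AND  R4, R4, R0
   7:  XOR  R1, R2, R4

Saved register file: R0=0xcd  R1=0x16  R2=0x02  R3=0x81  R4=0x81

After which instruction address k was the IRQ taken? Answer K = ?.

after  0: R0=0xcd R1=0x16 R2=0xf7 R3=0x81 R4=0x5a  N=0 Z=0
after  1: R0=0xcd R1=0x16 R2=0xf7 R3=0x81 R4=0x81  N=1 Z=0
after  2: R0=0xcd R1=0x16 R2=0x02 R3=0x81 R4=0x81  N=0 Z=0
-- IRQ taken; context saved, return-PC = 3 --

K = 2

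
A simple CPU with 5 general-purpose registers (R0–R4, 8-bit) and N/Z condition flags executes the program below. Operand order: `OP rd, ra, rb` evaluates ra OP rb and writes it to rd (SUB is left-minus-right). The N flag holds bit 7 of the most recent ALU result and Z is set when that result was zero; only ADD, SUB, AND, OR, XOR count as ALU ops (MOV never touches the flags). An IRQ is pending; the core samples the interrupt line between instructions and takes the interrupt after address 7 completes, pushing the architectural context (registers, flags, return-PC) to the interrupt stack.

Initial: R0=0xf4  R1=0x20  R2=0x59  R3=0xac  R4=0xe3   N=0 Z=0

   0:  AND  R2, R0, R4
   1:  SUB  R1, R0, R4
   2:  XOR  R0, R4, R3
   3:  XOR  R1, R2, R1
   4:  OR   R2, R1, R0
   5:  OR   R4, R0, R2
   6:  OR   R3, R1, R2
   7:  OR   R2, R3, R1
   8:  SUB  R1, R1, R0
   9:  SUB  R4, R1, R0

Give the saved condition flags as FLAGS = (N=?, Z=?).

after  0: R0=0xf4 R1=0x20 R2=0xe0 R3=0xac R4=0xe3  N=1 Z=0
after  1: R0=0xf4 R1=0x11 R2=0xe0 R3=0xac R4=0xe3  N=0 Z=0
after  2: R0=0x4f R1=0x11 R2=0xe0 R3=0xac R4=0xe3  N=0 Z=0
after  3: R0=0x4f R1=0xf1 R2=0xe0 R3=0xac R4=0xe3  N=1 Z=0
after  4: R0=0x4f R1=0xf1 R2=0xff R3=0xac R4=0xe3  N=1 Z=0
after  5: R0=0x4f R1=0xf1 R2=0xff R3=0xac R4=0xff  N=1 Z=0
after  6: R0=0x4f R1=0xf1 R2=0xff R3=0xff R4=0xff  N=1 Z=0
after  7: R0=0x4f R1=0xf1 R2=0xff R3=0xff R4=0xff  N=1 Z=0
-- IRQ taken; context saved, return-PC = 8 --

FLAGS = (N=1, Z=0)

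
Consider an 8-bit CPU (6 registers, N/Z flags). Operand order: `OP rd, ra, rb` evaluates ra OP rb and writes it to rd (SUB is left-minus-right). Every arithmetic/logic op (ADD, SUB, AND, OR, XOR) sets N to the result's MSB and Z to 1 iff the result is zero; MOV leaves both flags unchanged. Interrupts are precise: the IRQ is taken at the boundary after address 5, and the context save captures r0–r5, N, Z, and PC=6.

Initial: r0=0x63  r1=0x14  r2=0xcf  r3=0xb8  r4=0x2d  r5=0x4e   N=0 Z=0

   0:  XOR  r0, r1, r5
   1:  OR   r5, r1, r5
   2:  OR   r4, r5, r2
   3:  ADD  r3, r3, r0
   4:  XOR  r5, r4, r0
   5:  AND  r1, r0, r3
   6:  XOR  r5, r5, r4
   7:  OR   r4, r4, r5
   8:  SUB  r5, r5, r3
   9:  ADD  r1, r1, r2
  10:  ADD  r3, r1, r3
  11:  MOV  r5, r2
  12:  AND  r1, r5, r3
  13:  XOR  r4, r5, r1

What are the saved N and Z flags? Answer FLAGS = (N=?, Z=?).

after  0: r0=0x5a r1=0x14 r2=0xcf r3=0xb8 r4=0x2d r5=0x4e  N=0 Z=0
after  1: r0=0x5a r1=0x14 r2=0xcf r3=0xb8 r4=0x2d r5=0x5e  N=0 Z=0
after  2: r0=0x5a r1=0x14 r2=0xcf r3=0xb8 r4=0xdf r5=0x5e  N=1 Z=0
after  3: r0=0x5a r1=0x14 r2=0xcf r3=0x12 r4=0xdf r5=0x5e  N=0 Z=0
after  4: r0=0x5a r1=0x14 r2=0xcf r3=0x12 r4=0xdf r5=0x85  N=1 Z=0
after  5: r0=0x5a r1=0x12 r2=0xcf r3=0x12 r4=0xdf r5=0x85  N=0 Z=0
-- IRQ taken; context saved, return-PC = 6 --

FLAGS = (N=0, Z=0)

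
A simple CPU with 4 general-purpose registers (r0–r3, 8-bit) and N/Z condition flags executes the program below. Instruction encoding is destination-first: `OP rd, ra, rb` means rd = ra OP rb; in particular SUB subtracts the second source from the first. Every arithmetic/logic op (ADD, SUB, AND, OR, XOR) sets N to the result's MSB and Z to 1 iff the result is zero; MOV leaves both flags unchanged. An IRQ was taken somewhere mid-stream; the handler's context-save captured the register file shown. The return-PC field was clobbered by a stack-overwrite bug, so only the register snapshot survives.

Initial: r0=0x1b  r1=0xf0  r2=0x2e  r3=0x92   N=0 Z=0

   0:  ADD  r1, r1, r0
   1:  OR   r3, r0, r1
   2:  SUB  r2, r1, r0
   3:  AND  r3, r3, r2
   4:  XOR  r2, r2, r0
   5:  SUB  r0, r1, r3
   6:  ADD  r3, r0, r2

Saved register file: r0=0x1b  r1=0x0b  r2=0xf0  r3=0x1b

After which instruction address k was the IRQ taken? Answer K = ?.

after  0: r0=0x1b r1=0x0b r2=0x2e r3=0x92  N=0 Z=0
after  1: r0=0x1b r1=0x0b r2=0x2e r3=0x1b  N=0 Z=0
after  2: r0=0x1b r1=0x0b r2=0xf0 r3=0x1b  N=1 Z=0
-- IRQ taken; context saved, return-PC = 3 --

K = 2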